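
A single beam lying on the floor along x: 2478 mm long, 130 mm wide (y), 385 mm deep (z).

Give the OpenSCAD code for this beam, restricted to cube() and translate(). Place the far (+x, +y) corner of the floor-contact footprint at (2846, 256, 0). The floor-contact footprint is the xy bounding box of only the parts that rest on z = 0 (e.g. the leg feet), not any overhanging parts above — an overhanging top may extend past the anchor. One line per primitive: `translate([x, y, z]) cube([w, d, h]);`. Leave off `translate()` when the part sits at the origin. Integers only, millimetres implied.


translate([368, 126, 0]) cube([2478, 130, 385]);


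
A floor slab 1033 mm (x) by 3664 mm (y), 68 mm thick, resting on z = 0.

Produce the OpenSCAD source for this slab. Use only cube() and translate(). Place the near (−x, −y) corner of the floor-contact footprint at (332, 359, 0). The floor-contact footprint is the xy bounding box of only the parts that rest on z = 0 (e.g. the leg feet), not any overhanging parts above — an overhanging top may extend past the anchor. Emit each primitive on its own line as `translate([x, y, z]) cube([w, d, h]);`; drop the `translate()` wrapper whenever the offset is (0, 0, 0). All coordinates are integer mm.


translate([332, 359, 0]) cube([1033, 3664, 68]);


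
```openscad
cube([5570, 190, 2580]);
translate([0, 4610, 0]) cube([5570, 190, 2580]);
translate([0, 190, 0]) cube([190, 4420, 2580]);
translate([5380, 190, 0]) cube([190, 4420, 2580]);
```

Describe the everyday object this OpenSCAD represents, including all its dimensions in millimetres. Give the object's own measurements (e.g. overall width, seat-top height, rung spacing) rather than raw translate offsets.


The wall frame of a small rectangular building: four walls, each 2580 mm tall and 190 mm thick, enclosing a footprint 5570 mm (x) by 4800 mm (y) outside-to-outside, with no floor or roof. The front and back walls (the −y and +y sides) span the full width; the two side walls fit between them.


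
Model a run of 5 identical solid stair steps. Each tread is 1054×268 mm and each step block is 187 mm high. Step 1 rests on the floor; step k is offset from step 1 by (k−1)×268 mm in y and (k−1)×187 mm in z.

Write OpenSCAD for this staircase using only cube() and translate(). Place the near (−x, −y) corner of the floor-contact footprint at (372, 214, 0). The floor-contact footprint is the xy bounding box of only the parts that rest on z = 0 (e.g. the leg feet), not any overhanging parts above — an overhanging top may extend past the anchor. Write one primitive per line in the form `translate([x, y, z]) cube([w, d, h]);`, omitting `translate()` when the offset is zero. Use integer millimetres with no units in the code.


translate([372, 214, 0]) cube([1054, 268, 187]);
translate([372, 482, 187]) cube([1054, 268, 187]);
translate([372, 750, 374]) cube([1054, 268, 187]);
translate([372, 1018, 561]) cube([1054, 268, 187]);
translate([372, 1286, 748]) cube([1054, 268, 187]);


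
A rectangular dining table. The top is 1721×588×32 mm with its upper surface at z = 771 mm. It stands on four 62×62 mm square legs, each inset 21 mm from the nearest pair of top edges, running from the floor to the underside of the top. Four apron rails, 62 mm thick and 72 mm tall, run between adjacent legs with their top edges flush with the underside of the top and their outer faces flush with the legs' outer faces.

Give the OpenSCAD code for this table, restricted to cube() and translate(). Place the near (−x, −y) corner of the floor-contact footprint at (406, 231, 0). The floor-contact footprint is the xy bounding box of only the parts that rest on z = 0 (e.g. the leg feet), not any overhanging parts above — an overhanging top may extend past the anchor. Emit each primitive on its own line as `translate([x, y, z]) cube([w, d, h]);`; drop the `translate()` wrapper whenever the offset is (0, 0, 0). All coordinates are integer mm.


translate([385, 210, 739]) cube([1721, 588, 32]);
translate([406, 231, 0]) cube([62, 62, 739]);
translate([2023, 231, 0]) cube([62, 62, 739]);
translate([406, 715, 0]) cube([62, 62, 739]);
translate([2023, 715, 0]) cube([62, 62, 739]);
translate([468, 231, 667]) cube([1555, 62, 72]);
translate([468, 715, 667]) cube([1555, 62, 72]);
translate([406, 293, 667]) cube([62, 422, 72]);
translate([2023, 293, 667]) cube([62, 422, 72]);


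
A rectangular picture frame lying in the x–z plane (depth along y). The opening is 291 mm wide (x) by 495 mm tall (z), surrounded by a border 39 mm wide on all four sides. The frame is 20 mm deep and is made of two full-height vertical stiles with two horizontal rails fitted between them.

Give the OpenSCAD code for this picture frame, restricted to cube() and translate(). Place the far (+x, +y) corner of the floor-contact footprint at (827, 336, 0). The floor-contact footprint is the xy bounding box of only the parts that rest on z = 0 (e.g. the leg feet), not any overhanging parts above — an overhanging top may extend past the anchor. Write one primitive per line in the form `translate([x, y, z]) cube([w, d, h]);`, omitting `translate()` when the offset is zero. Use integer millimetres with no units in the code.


translate([458, 316, 0]) cube([39, 20, 573]);
translate([788, 316, 0]) cube([39, 20, 573]);
translate([497, 316, 0]) cube([291, 20, 39]);
translate([497, 316, 534]) cube([291, 20, 39]);


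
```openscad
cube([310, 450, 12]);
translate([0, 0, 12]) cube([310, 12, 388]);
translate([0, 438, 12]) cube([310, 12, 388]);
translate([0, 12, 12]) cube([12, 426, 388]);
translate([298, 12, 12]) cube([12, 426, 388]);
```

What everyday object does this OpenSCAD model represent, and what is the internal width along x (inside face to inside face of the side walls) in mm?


An open box. The internal width is 286 mm.

A 310×450 base slab with four walls standing on it — an open box. The base is 310 mm wide and the walls are 12 mm thick, so the internal width is 310 − 2 × 12 = 286 mm.


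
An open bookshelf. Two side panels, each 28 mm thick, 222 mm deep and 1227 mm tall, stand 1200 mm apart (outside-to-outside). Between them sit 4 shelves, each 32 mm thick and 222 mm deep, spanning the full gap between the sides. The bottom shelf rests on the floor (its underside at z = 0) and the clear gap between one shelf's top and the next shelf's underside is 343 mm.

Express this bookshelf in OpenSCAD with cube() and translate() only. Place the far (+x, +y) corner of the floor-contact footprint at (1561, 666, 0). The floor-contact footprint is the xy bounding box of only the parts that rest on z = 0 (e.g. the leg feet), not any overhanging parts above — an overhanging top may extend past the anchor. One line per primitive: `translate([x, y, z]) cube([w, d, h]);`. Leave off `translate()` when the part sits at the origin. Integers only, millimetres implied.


translate([361, 444, 0]) cube([28, 222, 1227]);
translate([1533, 444, 0]) cube([28, 222, 1227]);
translate([389, 444, 0]) cube([1144, 222, 32]);
translate([389, 444, 375]) cube([1144, 222, 32]);
translate([389, 444, 750]) cube([1144, 222, 32]);
translate([389, 444, 1125]) cube([1144, 222, 32]);


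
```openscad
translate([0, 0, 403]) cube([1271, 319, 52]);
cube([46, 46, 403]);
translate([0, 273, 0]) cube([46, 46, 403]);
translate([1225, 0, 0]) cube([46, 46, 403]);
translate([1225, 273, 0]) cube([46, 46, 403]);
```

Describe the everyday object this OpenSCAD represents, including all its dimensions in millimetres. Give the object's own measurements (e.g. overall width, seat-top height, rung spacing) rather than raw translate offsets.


A long wooden bench with a 1271 mm (x) × 319 mm (y) seat, 52 mm thick, its top surface 455 mm above the floor. Four 46 mm square legs at the seat corners, flush with the edges, run from z = 0 to the seat underside.


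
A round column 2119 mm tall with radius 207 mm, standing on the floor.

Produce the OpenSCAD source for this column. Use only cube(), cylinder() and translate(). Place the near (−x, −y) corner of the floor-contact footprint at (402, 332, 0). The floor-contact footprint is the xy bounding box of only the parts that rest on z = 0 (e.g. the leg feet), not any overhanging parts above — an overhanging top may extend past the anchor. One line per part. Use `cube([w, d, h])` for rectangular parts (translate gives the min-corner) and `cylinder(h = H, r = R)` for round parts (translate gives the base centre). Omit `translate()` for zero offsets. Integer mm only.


translate([609, 539, 0]) cylinder(h = 2119, r = 207);


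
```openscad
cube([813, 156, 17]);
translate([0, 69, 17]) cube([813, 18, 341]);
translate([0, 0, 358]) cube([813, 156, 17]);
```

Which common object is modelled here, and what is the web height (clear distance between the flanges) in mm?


An I-beam. The web height is 341 mm.

Two wide flanges with a thin centred web — an I-beam. Overall 375 mm minus two 17 mm flanges gives a web of 375 − 2·17 = 341 mm.


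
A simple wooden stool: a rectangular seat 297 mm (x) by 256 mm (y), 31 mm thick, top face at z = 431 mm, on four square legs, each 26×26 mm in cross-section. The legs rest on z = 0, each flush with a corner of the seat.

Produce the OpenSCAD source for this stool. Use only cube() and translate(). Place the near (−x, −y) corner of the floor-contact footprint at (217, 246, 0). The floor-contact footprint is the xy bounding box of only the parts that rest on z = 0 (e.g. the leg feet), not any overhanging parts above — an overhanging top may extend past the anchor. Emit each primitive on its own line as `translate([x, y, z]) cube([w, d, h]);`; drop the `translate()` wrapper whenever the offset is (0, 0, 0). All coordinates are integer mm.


translate([217, 246, 400]) cube([297, 256, 31]);
translate([217, 246, 0]) cube([26, 26, 400]);
translate([488, 246, 0]) cube([26, 26, 400]);
translate([217, 476, 0]) cube([26, 26, 400]);
translate([488, 476, 0]) cube([26, 26, 400]);


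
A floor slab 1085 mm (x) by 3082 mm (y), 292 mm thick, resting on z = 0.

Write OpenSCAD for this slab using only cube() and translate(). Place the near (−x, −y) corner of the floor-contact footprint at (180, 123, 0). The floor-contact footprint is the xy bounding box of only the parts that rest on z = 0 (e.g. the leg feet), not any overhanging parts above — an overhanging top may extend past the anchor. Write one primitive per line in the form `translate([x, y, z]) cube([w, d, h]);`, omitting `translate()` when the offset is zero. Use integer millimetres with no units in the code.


translate([180, 123, 0]) cube([1085, 3082, 292]);


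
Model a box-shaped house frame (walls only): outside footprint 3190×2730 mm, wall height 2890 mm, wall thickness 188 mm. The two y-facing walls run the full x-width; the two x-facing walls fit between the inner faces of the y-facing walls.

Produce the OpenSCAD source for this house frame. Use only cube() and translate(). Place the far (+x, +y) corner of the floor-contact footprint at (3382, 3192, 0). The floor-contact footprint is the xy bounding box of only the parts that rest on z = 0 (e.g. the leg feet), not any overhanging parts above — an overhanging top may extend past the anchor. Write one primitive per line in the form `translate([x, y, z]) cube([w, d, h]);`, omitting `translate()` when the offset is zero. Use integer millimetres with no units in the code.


translate([192, 462, 0]) cube([3190, 188, 2890]);
translate([192, 3004, 0]) cube([3190, 188, 2890]);
translate([192, 650, 0]) cube([188, 2354, 2890]);
translate([3194, 650, 0]) cube([188, 2354, 2890]);


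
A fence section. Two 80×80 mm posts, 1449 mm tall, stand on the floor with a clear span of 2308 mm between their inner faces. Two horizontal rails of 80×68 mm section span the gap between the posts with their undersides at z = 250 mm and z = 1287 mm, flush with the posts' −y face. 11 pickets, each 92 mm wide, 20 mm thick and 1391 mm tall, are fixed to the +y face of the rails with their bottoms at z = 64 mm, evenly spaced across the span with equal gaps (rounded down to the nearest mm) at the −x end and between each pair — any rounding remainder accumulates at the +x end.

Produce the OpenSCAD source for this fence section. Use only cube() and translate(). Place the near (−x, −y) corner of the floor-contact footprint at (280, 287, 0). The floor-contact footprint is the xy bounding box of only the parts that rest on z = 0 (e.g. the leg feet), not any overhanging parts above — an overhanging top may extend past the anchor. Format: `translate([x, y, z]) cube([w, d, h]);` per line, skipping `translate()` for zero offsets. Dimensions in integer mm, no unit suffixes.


translate([280, 287, 0]) cube([80, 80, 1449]);
translate([2668, 287, 0]) cube([80, 80, 1449]);
translate([360, 287, 250]) cube([2308, 80, 68]);
translate([360, 287, 1287]) cube([2308, 80, 68]);
translate([468, 367, 64]) cube([92, 20, 1391]);
translate([668, 367, 64]) cube([92, 20, 1391]);
translate([868, 367, 64]) cube([92, 20, 1391]);
translate([1068, 367, 64]) cube([92, 20, 1391]);
translate([1268, 367, 64]) cube([92, 20, 1391]);
translate([1468, 367, 64]) cube([92, 20, 1391]);
translate([1668, 367, 64]) cube([92, 20, 1391]);
translate([1868, 367, 64]) cube([92, 20, 1391]);
translate([2068, 367, 64]) cube([92, 20, 1391]);
translate([2268, 367, 64]) cube([92, 20, 1391]);
translate([2468, 367, 64]) cube([92, 20, 1391]);


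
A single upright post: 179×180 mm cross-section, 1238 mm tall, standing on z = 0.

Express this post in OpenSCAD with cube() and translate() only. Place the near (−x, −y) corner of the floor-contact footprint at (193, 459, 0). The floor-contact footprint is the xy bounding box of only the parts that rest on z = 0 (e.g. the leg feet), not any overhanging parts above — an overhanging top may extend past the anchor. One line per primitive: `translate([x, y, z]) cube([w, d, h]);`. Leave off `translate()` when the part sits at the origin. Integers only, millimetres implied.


translate([193, 459, 0]) cube([179, 180, 1238]);


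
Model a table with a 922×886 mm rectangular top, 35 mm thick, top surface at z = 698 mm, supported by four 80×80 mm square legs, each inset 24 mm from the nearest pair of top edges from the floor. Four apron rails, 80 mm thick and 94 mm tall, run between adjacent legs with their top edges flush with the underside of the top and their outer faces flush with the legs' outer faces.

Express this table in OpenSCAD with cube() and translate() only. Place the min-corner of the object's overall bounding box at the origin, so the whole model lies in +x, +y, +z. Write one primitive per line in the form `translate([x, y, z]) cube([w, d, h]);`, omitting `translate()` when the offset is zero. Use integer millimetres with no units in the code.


translate([0, 0, 663]) cube([922, 886, 35]);
translate([24, 24, 0]) cube([80, 80, 663]);
translate([818, 24, 0]) cube([80, 80, 663]);
translate([24, 782, 0]) cube([80, 80, 663]);
translate([818, 782, 0]) cube([80, 80, 663]);
translate([104, 24, 569]) cube([714, 80, 94]);
translate([104, 782, 569]) cube([714, 80, 94]);
translate([24, 104, 569]) cube([80, 678, 94]);
translate([818, 104, 569]) cube([80, 678, 94]);


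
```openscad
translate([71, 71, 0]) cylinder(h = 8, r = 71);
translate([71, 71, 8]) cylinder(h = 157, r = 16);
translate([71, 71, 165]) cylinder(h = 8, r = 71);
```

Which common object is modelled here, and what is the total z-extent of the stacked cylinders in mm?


A spool. The overall height is 173 mm.

Three coaxial cylinders, large–small–large — a spool. Two 8 mm flanges and a 157 mm core give 8 + 157 + 8 = 173 mm.


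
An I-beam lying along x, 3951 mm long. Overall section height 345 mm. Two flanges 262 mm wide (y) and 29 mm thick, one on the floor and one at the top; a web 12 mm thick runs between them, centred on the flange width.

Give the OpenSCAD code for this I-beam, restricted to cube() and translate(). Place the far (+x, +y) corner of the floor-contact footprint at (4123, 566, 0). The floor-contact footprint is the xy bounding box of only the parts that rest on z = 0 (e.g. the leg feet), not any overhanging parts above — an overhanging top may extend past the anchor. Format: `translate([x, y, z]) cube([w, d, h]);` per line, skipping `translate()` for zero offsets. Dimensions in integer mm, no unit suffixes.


translate([172, 304, 0]) cube([3951, 262, 29]);
translate([172, 429, 29]) cube([3951, 12, 287]);
translate([172, 304, 316]) cube([3951, 262, 29]);


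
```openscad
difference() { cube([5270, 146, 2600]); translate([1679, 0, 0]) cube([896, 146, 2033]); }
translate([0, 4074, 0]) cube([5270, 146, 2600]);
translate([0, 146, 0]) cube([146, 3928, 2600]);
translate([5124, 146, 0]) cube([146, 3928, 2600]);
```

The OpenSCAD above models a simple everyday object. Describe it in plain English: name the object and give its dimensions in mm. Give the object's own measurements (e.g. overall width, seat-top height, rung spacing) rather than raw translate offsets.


A single room: four walls, each 2600 mm tall and 146 mm thick, enclosing an outside footprint 5270×4220 mm (x × y), no floor or roof. The front and back walls (−y and +y sides) run the full x-width; the side walls fit between their inner faces. A door opening 896 mm wide and 2033 mm tall is cut through the front wall from the floor up, its −x edge 1679 mm from the wall's −x end.


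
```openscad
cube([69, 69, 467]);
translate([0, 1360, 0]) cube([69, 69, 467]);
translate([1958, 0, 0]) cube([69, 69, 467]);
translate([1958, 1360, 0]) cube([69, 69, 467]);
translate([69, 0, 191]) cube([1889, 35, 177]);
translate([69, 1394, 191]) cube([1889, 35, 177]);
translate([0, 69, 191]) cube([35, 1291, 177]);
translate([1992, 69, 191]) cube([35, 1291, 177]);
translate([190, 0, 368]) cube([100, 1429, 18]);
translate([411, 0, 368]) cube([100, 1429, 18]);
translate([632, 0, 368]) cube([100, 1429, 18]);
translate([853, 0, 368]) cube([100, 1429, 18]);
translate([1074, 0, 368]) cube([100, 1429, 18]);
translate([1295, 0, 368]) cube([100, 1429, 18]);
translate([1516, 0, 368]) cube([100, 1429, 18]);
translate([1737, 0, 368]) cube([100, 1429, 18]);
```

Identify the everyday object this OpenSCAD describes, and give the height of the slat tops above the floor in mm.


A bed frame. The slat-top height is 386 mm.

Four posts, four rails, and a row of slats — a bed frame. Slats sit on the rails at z = 191 + 177 = 368; with slat thickness 18, the top is 386 mm.


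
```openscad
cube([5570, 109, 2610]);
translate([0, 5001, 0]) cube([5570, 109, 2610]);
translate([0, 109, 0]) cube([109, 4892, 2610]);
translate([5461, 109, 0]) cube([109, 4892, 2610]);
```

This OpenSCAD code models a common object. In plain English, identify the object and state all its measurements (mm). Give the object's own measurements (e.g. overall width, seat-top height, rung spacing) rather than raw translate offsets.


The wall frame of a small rectangular building: four walls, each 2610 mm tall and 109 mm thick, enclosing a footprint 5570 mm (x) by 5110 mm (y) outside-to-outside, with no floor or roof. The front and back walls (the −y and +y sides) span the full width; the two side walls fit between them.


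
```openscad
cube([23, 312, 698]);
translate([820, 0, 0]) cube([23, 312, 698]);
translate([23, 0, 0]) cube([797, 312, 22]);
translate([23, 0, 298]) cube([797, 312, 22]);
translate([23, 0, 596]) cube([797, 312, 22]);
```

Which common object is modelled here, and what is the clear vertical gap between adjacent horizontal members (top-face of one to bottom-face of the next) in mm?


A bookshelf. The clear shelf gap is 276 mm.

Two tall side panels with 3 horizontal boards between them — a bookshelf. The first two shelf undersides are at z = 0 and z = 298; with shelf thickness 22, the clear gap is 298 − 0 − 22 = 276 mm.


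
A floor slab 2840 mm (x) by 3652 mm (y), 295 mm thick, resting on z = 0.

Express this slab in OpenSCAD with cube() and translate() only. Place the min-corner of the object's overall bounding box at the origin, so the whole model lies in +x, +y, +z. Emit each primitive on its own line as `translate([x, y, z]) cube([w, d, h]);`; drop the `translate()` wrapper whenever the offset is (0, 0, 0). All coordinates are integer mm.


cube([2840, 3652, 295]);


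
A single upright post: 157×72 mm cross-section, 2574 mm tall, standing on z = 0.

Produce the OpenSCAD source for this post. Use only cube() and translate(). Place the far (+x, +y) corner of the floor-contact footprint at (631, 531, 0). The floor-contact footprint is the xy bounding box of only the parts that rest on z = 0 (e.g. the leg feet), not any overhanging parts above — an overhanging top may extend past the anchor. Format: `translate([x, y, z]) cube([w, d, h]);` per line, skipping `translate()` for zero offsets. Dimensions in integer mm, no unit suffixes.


translate([474, 459, 0]) cube([157, 72, 2574]);


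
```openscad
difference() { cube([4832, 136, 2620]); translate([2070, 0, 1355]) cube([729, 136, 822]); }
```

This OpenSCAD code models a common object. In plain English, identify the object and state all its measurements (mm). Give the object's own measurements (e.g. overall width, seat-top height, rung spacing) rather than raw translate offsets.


A wall 4832 mm long (x), 136 mm thick (y), 2620 mm tall, with a rectangular window opening cut through it. The opening is 729 mm wide and 822 mm tall; its sill is at z = 1355 mm and its near (−x) edge is 2070 mm from the wall's −x end. The opening passes through the full wall thickness.


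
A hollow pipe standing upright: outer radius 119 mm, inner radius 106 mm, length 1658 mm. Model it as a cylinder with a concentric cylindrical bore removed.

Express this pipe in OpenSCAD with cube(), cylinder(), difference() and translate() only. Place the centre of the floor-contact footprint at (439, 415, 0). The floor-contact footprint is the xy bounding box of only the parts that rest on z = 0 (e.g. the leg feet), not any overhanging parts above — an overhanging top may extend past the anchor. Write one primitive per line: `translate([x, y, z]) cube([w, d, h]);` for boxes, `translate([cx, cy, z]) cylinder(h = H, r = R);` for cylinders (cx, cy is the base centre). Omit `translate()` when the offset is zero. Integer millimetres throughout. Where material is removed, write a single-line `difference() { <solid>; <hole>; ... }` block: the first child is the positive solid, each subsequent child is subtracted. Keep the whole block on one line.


difference() { translate([439, 415, 0]) cylinder(h = 1658, r = 119); translate([439, 415, 0]) cylinder(h = 1658, r = 106); }


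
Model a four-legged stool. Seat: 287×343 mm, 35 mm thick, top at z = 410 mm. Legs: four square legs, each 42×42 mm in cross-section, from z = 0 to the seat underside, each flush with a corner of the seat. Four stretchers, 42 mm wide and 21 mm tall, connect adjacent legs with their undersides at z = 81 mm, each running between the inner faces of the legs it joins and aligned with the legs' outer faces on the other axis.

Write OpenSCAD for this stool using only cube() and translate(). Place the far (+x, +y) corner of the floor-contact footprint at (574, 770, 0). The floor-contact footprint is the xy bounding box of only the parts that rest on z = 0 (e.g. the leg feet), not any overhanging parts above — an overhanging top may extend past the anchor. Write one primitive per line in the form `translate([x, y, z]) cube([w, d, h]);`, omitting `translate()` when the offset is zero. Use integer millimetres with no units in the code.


// leg_h = 410 - 35 = 375
// stretcher span = 287 - 2*42 = 203
translate([287, 427, 375]) cube([287, 343, 35]);
translate([287, 427, 0]) cube([42, 42, 375]);
translate([532, 427, 0]) cube([42, 42, 375]);
translate([287, 728, 0]) cube([42, 42, 375]);
translate([532, 728, 0]) cube([42, 42, 375]);
translate([329, 427, 81]) cube([203, 42, 21]);
translate([329, 728, 81]) cube([203, 42, 21]);
translate([287, 469, 81]) cube([42, 259, 21]);
translate([532, 469, 81]) cube([42, 259, 21]);


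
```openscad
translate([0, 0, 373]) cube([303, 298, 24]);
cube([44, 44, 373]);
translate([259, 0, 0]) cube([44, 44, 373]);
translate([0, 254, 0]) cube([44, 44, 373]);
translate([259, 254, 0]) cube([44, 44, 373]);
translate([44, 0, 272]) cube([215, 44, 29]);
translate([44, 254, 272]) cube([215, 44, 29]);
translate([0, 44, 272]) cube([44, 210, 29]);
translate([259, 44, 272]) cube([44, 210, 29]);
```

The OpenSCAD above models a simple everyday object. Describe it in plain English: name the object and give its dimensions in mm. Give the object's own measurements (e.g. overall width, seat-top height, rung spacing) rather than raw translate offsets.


A four-legged stool. The seat is a 303×298×24 mm slab whose top surface is at z = 397 mm; four square legs, each 44×44 mm in cross-section, run from the floor (z = 0) to the underside of the seat, each flush with a corner of the seat. Four stretchers, 44 mm wide and 29 mm tall, connect adjacent legs with their undersides at z = 272 mm, each running between the inner faces of the legs it joins and aligned with the legs' outer faces on the other axis.


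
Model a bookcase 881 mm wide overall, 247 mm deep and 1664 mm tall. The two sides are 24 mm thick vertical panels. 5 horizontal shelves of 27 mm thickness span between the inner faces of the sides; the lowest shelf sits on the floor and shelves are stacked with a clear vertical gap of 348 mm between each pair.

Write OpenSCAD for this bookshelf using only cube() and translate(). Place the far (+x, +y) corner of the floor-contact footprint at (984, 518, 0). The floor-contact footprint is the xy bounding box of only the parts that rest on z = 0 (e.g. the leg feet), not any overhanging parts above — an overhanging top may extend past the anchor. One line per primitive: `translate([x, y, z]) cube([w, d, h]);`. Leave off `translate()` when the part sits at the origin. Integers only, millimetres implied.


translate([103, 271, 0]) cube([24, 247, 1664]);
translate([960, 271, 0]) cube([24, 247, 1664]);
translate([127, 271, 0]) cube([833, 247, 27]);
translate([127, 271, 375]) cube([833, 247, 27]);
translate([127, 271, 750]) cube([833, 247, 27]);
translate([127, 271, 1125]) cube([833, 247, 27]);
translate([127, 271, 1500]) cube([833, 247, 27]);


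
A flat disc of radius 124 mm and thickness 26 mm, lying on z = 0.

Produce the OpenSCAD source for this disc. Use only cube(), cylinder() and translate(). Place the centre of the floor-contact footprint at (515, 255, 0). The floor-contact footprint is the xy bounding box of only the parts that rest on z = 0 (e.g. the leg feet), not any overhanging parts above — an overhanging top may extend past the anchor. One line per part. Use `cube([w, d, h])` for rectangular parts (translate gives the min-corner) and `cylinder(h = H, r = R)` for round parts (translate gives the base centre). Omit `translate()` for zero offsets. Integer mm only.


translate([515, 255, 0]) cylinder(h = 26, r = 124);


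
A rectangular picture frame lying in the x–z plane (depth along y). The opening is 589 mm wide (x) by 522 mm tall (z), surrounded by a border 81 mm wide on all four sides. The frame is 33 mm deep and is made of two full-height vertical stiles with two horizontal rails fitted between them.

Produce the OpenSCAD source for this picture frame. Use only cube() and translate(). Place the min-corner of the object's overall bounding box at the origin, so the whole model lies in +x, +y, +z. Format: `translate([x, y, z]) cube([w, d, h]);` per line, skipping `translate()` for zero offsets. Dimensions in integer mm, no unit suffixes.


cube([81, 33, 684]);
translate([670, 0, 0]) cube([81, 33, 684]);
translate([81, 0, 0]) cube([589, 33, 81]);
translate([81, 0, 603]) cube([589, 33, 81]);


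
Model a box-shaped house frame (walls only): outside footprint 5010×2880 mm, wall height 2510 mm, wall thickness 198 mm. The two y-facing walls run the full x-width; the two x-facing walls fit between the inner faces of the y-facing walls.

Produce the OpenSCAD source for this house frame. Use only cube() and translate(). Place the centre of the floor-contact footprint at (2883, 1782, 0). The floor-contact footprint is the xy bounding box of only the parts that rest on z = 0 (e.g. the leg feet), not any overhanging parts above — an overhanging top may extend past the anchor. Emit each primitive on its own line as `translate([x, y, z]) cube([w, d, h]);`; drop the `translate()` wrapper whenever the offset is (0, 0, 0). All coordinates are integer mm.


translate([378, 342, 0]) cube([5010, 198, 2510]);
translate([378, 3024, 0]) cube([5010, 198, 2510]);
translate([378, 540, 0]) cube([198, 2484, 2510]);
translate([5190, 540, 0]) cube([198, 2484, 2510]);


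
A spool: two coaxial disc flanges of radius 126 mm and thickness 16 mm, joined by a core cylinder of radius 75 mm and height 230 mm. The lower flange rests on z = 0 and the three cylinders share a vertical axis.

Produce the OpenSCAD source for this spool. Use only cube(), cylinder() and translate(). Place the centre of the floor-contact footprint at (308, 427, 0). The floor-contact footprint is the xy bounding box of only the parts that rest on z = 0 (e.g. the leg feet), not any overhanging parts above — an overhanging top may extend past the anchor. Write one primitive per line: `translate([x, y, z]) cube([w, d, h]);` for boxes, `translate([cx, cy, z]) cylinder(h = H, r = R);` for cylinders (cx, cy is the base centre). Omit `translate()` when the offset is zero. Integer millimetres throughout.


translate([308, 427, 0]) cylinder(h = 16, r = 126);
translate([308, 427, 16]) cylinder(h = 230, r = 75);
translate([308, 427, 246]) cylinder(h = 16, r = 126);


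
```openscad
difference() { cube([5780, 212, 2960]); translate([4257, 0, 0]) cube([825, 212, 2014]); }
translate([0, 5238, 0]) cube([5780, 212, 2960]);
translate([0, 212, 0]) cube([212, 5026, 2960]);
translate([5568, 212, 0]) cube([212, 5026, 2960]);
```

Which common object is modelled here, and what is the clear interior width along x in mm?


A single room. The interior width is 5356 mm.

Four walls enclosing a rectangle with a door in the front wall — a room. Outside width 5780 minus two 212 mm walls gives 5356 mm.


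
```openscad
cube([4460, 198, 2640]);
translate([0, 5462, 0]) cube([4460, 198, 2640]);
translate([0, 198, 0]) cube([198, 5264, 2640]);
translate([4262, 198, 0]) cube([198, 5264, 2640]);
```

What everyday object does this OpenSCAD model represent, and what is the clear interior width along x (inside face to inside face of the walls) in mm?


A house (or room) frame. The interior width is 4064 mm.

Four 2640 mm walls enclosing a rectangle with no floor or roof — a room or house frame. Outside width is 4460 mm and wall thickness is 198 mm, so the interior width is 4460 − 2 × 198 = 4064 mm.


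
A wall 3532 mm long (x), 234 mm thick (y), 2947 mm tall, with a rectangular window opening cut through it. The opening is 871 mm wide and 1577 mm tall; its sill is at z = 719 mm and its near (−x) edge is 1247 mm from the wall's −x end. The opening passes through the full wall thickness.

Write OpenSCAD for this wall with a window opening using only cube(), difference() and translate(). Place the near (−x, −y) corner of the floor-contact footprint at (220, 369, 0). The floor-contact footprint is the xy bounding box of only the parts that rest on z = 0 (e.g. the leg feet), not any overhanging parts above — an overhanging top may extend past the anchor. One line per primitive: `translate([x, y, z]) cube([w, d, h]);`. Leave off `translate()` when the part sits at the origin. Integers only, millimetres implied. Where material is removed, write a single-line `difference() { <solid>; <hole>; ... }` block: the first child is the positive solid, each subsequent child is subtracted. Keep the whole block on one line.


difference() { translate([220, 369, 0]) cube([3532, 234, 2947]); translate([1467, 369, 719]) cube([871, 234, 1577]); }


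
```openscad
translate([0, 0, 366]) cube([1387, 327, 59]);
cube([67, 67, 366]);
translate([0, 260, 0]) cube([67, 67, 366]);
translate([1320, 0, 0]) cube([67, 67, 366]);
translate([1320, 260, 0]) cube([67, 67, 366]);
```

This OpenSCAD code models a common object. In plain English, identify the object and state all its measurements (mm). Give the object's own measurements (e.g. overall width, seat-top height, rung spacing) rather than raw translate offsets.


A long wooden bench with a 1387 mm (x) × 327 mm (y) seat, 59 mm thick, its top surface 425 mm above the floor. Four 67 mm square legs at the seat corners, flush with the edges, run from z = 0 to the seat underside.


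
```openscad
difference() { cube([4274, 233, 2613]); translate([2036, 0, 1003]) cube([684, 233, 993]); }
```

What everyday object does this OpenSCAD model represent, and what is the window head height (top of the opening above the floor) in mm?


A wall with a window opening. The window head height is 1996 mm.

A wall with a rectangular opening subtracted — a window. Sill at z = 1003, opening 993 mm tall, so the head is at 1003 + 993 = 1996 mm.


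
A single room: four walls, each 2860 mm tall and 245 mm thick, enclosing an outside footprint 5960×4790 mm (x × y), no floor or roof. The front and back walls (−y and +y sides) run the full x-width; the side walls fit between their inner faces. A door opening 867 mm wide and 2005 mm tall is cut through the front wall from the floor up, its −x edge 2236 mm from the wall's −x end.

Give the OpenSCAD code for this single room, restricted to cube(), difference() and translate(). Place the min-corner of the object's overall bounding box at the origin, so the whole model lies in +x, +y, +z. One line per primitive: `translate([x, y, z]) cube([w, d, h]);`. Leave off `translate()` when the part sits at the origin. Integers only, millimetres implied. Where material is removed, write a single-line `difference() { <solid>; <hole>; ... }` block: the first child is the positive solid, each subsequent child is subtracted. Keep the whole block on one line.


difference() { cube([5960, 245, 2860]); translate([2236, 0, 0]) cube([867, 245, 2005]); }
translate([0, 4545, 0]) cube([5960, 245, 2860]);
translate([0, 245, 0]) cube([245, 4300, 2860]);
translate([5715, 245, 0]) cube([245, 4300, 2860]);


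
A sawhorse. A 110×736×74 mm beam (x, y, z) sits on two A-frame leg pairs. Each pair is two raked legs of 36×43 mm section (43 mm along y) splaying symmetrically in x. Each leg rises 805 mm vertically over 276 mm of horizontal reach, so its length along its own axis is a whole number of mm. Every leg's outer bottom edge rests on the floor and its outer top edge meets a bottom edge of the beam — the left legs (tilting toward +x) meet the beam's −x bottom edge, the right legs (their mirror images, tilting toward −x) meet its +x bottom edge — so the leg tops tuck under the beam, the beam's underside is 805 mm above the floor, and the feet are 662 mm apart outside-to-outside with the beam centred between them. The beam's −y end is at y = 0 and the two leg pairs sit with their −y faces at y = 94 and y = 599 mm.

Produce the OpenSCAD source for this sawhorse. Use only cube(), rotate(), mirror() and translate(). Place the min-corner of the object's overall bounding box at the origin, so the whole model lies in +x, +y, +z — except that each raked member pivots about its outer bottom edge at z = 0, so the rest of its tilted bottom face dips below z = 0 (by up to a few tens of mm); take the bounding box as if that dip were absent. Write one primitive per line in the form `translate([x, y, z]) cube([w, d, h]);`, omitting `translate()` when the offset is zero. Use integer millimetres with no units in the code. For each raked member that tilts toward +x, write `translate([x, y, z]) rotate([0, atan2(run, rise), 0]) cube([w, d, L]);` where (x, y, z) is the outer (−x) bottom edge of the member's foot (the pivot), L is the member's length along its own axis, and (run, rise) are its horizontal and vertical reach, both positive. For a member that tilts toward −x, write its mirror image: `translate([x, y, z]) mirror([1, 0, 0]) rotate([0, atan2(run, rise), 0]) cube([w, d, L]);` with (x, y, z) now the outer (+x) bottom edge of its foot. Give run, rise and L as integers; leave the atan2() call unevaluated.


translate([276, 0, 805]) cube([110, 736, 74]);
translate([0, 94, 0]) rotate([0, atan2(276, 805), 0]) cube([36, 43, 851]);
translate([662, 94, 0]) mirror([1, 0, 0]) rotate([0, atan2(276, 805), 0]) cube([36, 43, 851]);
translate([0, 599, 0]) rotate([0, atan2(276, 805), 0]) cube([36, 43, 851]);
translate([662, 599, 0]) mirror([1, 0, 0]) rotate([0, atan2(276, 805), 0]) cube([36, 43, 851]);


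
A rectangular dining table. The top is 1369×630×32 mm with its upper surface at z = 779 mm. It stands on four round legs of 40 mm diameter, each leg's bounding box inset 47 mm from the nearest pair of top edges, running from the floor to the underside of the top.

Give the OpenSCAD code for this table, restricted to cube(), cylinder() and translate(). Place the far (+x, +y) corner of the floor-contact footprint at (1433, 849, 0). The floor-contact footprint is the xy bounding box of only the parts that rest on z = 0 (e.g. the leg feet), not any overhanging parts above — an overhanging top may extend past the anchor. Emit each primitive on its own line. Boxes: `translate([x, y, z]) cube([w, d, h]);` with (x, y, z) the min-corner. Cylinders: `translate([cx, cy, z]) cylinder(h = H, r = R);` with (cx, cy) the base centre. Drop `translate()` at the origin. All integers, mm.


translate([111, 266, 747]) cube([1369, 630, 32]);
translate([178, 333, 0]) cylinder(h = 747, r = 20);
translate([1413, 333, 0]) cylinder(h = 747, r = 20);
translate([178, 829, 0]) cylinder(h = 747, r = 20);
translate([1413, 829, 0]) cylinder(h = 747, r = 20);


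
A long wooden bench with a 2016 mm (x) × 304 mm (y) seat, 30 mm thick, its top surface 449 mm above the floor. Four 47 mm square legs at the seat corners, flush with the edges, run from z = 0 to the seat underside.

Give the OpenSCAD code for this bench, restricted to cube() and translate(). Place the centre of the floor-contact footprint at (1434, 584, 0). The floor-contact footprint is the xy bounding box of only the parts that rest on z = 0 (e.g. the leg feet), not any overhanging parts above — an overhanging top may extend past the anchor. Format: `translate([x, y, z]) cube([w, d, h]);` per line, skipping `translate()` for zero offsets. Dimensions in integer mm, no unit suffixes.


translate([426, 432, 419]) cube([2016, 304, 30]);
translate([426, 432, 0]) cube([47, 47, 419]);
translate([426, 689, 0]) cube([47, 47, 419]);
translate([2395, 432, 0]) cube([47, 47, 419]);
translate([2395, 689, 0]) cube([47, 47, 419]);


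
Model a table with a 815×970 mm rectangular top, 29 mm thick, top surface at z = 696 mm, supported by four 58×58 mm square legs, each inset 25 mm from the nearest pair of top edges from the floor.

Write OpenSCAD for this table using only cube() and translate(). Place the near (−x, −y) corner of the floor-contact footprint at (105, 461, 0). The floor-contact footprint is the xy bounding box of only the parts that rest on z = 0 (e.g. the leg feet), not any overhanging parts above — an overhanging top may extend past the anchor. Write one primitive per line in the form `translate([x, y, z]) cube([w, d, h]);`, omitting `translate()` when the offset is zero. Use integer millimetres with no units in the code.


// leg_h = 696 - 29 = 667
translate([80, 436, 667]) cube([815, 970, 29]);
translate([105, 461, 0]) cube([58, 58, 667]);
translate([812, 461, 0]) cube([58, 58, 667]);
translate([105, 1323, 0]) cube([58, 58, 667]);
translate([812, 1323, 0]) cube([58, 58, 667]);


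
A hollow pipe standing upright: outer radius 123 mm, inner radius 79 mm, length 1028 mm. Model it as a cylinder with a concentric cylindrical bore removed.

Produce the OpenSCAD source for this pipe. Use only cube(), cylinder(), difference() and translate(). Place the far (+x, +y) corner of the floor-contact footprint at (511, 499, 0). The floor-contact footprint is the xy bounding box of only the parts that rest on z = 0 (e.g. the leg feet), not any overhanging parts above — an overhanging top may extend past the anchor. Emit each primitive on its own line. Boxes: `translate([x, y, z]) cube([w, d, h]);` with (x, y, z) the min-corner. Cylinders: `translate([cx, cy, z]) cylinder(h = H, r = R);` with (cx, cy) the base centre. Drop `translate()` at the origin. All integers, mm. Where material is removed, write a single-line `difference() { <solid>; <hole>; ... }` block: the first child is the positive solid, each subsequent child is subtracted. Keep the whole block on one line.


difference() { translate([388, 376, 0]) cylinder(h = 1028, r = 123); translate([388, 376, 0]) cylinder(h = 1028, r = 79); }
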